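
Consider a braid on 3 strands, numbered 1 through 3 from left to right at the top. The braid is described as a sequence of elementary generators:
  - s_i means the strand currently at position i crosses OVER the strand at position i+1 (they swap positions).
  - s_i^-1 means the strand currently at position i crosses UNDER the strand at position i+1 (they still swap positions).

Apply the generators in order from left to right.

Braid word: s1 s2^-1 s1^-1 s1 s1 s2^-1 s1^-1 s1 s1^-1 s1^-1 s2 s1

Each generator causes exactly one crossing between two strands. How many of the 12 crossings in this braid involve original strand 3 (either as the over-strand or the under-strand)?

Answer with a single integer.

Answer: 9

Derivation:
Gen 1: crossing 1x2. Involves strand 3? no. Count so far: 0
Gen 2: crossing 1x3. Involves strand 3? yes. Count so far: 1
Gen 3: crossing 2x3. Involves strand 3? yes. Count so far: 2
Gen 4: crossing 3x2. Involves strand 3? yes. Count so far: 3
Gen 5: crossing 2x3. Involves strand 3? yes. Count so far: 4
Gen 6: crossing 2x1. Involves strand 3? no. Count so far: 4
Gen 7: crossing 3x1. Involves strand 3? yes. Count so far: 5
Gen 8: crossing 1x3. Involves strand 3? yes. Count so far: 6
Gen 9: crossing 3x1. Involves strand 3? yes. Count so far: 7
Gen 10: crossing 1x3. Involves strand 3? yes. Count so far: 8
Gen 11: crossing 1x2. Involves strand 3? no. Count so far: 8
Gen 12: crossing 3x2. Involves strand 3? yes. Count so far: 9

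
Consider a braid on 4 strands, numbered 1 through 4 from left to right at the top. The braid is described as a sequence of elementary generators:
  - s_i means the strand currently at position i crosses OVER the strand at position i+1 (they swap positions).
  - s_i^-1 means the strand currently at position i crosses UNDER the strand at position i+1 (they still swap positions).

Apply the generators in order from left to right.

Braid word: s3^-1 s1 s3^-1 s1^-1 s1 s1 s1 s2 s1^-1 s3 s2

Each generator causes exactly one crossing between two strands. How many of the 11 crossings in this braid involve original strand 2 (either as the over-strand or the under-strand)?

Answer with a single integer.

Answer: 7

Derivation:
Gen 1: crossing 3x4. Involves strand 2? no. Count so far: 0
Gen 2: crossing 1x2. Involves strand 2? yes. Count so far: 1
Gen 3: crossing 4x3. Involves strand 2? no. Count so far: 1
Gen 4: crossing 2x1. Involves strand 2? yes. Count so far: 2
Gen 5: crossing 1x2. Involves strand 2? yes. Count so far: 3
Gen 6: crossing 2x1. Involves strand 2? yes. Count so far: 4
Gen 7: crossing 1x2. Involves strand 2? yes. Count so far: 5
Gen 8: crossing 1x3. Involves strand 2? no. Count so far: 5
Gen 9: crossing 2x3. Involves strand 2? yes. Count so far: 6
Gen 10: crossing 1x4. Involves strand 2? no. Count so far: 6
Gen 11: crossing 2x4. Involves strand 2? yes. Count so far: 7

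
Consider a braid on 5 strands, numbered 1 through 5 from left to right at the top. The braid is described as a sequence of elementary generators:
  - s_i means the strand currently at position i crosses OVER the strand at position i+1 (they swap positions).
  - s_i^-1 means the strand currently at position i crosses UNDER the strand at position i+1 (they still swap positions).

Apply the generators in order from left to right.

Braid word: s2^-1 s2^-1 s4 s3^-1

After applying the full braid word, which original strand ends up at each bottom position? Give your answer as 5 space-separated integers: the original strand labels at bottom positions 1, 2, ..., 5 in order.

Gen 1 (s2^-1): strand 2 crosses under strand 3. Perm now: [1 3 2 4 5]
Gen 2 (s2^-1): strand 3 crosses under strand 2. Perm now: [1 2 3 4 5]
Gen 3 (s4): strand 4 crosses over strand 5. Perm now: [1 2 3 5 4]
Gen 4 (s3^-1): strand 3 crosses under strand 5. Perm now: [1 2 5 3 4]

Answer: 1 2 5 3 4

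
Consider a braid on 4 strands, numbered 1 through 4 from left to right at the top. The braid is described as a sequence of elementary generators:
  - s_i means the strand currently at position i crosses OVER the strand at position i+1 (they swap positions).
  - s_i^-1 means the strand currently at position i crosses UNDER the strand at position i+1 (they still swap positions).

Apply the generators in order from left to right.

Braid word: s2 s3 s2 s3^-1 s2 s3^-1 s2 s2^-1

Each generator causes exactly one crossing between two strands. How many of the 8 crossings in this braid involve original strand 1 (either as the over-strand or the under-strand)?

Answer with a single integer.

Answer: 0

Derivation:
Gen 1: crossing 2x3. Involves strand 1? no. Count so far: 0
Gen 2: crossing 2x4. Involves strand 1? no. Count so far: 0
Gen 3: crossing 3x4. Involves strand 1? no. Count so far: 0
Gen 4: crossing 3x2. Involves strand 1? no. Count so far: 0
Gen 5: crossing 4x2. Involves strand 1? no. Count so far: 0
Gen 6: crossing 4x3. Involves strand 1? no. Count so far: 0
Gen 7: crossing 2x3. Involves strand 1? no. Count so far: 0
Gen 8: crossing 3x2. Involves strand 1? no. Count so far: 0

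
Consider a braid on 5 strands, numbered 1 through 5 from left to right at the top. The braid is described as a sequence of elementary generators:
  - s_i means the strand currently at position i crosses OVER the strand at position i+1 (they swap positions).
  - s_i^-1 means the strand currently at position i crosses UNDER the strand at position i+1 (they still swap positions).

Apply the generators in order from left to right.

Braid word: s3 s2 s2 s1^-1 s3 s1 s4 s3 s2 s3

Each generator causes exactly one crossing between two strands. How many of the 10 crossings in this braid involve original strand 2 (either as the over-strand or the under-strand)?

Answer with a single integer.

Gen 1: crossing 3x4. Involves strand 2? no. Count so far: 0
Gen 2: crossing 2x4. Involves strand 2? yes. Count so far: 1
Gen 3: crossing 4x2. Involves strand 2? yes. Count so far: 2
Gen 4: crossing 1x2. Involves strand 2? yes. Count so far: 3
Gen 5: crossing 4x3. Involves strand 2? no. Count so far: 3
Gen 6: crossing 2x1. Involves strand 2? yes. Count so far: 4
Gen 7: crossing 4x5. Involves strand 2? no. Count so far: 4
Gen 8: crossing 3x5. Involves strand 2? no. Count so far: 4
Gen 9: crossing 2x5. Involves strand 2? yes. Count so far: 5
Gen 10: crossing 2x3. Involves strand 2? yes. Count so far: 6

Answer: 6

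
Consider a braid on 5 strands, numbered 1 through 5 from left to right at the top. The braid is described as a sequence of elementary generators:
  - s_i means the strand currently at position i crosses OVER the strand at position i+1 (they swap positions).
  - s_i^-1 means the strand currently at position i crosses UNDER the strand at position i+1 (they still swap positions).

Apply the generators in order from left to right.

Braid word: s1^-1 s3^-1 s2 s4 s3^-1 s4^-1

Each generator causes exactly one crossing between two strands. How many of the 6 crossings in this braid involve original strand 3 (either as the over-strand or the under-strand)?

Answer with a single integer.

Answer: 3

Derivation:
Gen 1: crossing 1x2. Involves strand 3? no. Count so far: 0
Gen 2: crossing 3x4. Involves strand 3? yes. Count so far: 1
Gen 3: crossing 1x4. Involves strand 3? no. Count so far: 1
Gen 4: crossing 3x5. Involves strand 3? yes. Count so far: 2
Gen 5: crossing 1x5. Involves strand 3? no. Count so far: 2
Gen 6: crossing 1x3. Involves strand 3? yes. Count so far: 3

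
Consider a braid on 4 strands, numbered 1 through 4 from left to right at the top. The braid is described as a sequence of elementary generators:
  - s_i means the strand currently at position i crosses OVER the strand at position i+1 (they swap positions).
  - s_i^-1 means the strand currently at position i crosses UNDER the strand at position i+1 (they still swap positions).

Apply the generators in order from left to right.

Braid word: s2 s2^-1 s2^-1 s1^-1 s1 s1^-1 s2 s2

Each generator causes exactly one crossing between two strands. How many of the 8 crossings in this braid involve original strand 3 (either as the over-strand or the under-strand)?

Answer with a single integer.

Answer: 6

Derivation:
Gen 1: crossing 2x3. Involves strand 3? yes. Count so far: 1
Gen 2: crossing 3x2. Involves strand 3? yes. Count so far: 2
Gen 3: crossing 2x3. Involves strand 3? yes. Count so far: 3
Gen 4: crossing 1x3. Involves strand 3? yes. Count so far: 4
Gen 5: crossing 3x1. Involves strand 3? yes. Count so far: 5
Gen 6: crossing 1x3. Involves strand 3? yes. Count so far: 6
Gen 7: crossing 1x2. Involves strand 3? no. Count so far: 6
Gen 8: crossing 2x1. Involves strand 3? no. Count so far: 6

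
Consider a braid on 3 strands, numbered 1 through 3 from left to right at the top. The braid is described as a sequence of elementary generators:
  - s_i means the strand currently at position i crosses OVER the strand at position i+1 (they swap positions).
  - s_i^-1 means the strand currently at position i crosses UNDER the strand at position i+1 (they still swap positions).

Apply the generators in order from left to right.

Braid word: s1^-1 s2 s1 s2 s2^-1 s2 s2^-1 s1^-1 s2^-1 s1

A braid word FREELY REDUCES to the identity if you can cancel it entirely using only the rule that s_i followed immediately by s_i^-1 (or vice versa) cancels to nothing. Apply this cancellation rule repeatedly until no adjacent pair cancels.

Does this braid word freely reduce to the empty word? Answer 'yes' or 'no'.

Answer: yes

Derivation:
Gen 1 (s1^-1): push. Stack: [s1^-1]
Gen 2 (s2): push. Stack: [s1^-1 s2]
Gen 3 (s1): push. Stack: [s1^-1 s2 s1]
Gen 4 (s2): push. Stack: [s1^-1 s2 s1 s2]
Gen 5 (s2^-1): cancels prior s2. Stack: [s1^-1 s2 s1]
Gen 6 (s2): push. Stack: [s1^-1 s2 s1 s2]
Gen 7 (s2^-1): cancels prior s2. Stack: [s1^-1 s2 s1]
Gen 8 (s1^-1): cancels prior s1. Stack: [s1^-1 s2]
Gen 9 (s2^-1): cancels prior s2. Stack: [s1^-1]
Gen 10 (s1): cancels prior s1^-1. Stack: []
Reduced word: (empty)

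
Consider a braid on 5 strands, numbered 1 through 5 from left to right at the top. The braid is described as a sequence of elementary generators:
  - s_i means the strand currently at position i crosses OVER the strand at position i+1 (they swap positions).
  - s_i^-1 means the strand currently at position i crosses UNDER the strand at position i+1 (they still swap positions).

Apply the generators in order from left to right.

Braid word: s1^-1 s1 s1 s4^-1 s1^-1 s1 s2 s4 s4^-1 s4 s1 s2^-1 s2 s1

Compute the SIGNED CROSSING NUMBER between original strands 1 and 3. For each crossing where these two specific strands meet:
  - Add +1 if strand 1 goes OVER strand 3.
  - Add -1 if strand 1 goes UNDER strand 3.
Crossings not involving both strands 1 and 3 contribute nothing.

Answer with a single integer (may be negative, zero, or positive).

Answer: 1

Derivation:
Gen 1: crossing 1x2. Both 1&3? no. Sum: 0
Gen 2: crossing 2x1. Both 1&3? no. Sum: 0
Gen 3: crossing 1x2. Both 1&3? no. Sum: 0
Gen 4: crossing 4x5. Both 1&3? no. Sum: 0
Gen 5: crossing 2x1. Both 1&3? no. Sum: 0
Gen 6: crossing 1x2. Both 1&3? no. Sum: 0
Gen 7: 1 over 3. Both 1&3? yes. Contrib: +1. Sum: 1
Gen 8: crossing 5x4. Both 1&3? no. Sum: 1
Gen 9: crossing 4x5. Both 1&3? no. Sum: 1
Gen 10: crossing 5x4. Both 1&3? no. Sum: 1
Gen 11: crossing 2x3. Both 1&3? no. Sum: 1
Gen 12: crossing 2x1. Both 1&3? no. Sum: 1
Gen 13: crossing 1x2. Both 1&3? no. Sum: 1
Gen 14: crossing 3x2. Both 1&3? no. Sum: 1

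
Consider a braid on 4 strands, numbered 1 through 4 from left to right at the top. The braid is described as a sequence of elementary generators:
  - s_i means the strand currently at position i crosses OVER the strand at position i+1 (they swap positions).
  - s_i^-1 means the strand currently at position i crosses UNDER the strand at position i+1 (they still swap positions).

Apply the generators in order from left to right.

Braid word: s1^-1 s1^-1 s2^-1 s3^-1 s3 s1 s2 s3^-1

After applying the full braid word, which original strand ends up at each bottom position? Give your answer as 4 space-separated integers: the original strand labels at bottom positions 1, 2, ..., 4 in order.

Answer: 3 2 4 1

Derivation:
Gen 1 (s1^-1): strand 1 crosses under strand 2. Perm now: [2 1 3 4]
Gen 2 (s1^-1): strand 2 crosses under strand 1. Perm now: [1 2 3 4]
Gen 3 (s2^-1): strand 2 crosses under strand 3. Perm now: [1 3 2 4]
Gen 4 (s3^-1): strand 2 crosses under strand 4. Perm now: [1 3 4 2]
Gen 5 (s3): strand 4 crosses over strand 2. Perm now: [1 3 2 4]
Gen 6 (s1): strand 1 crosses over strand 3. Perm now: [3 1 2 4]
Gen 7 (s2): strand 1 crosses over strand 2. Perm now: [3 2 1 4]
Gen 8 (s3^-1): strand 1 crosses under strand 4. Perm now: [3 2 4 1]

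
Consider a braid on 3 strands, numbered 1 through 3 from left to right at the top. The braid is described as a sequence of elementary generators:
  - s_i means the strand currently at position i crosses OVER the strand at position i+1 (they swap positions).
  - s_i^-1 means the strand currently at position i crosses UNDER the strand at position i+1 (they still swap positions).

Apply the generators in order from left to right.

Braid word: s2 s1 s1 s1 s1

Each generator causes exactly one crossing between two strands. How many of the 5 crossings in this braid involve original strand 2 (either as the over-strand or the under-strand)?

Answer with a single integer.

Answer: 1

Derivation:
Gen 1: crossing 2x3. Involves strand 2? yes. Count so far: 1
Gen 2: crossing 1x3. Involves strand 2? no. Count so far: 1
Gen 3: crossing 3x1. Involves strand 2? no. Count so far: 1
Gen 4: crossing 1x3. Involves strand 2? no. Count so far: 1
Gen 5: crossing 3x1. Involves strand 2? no. Count so far: 1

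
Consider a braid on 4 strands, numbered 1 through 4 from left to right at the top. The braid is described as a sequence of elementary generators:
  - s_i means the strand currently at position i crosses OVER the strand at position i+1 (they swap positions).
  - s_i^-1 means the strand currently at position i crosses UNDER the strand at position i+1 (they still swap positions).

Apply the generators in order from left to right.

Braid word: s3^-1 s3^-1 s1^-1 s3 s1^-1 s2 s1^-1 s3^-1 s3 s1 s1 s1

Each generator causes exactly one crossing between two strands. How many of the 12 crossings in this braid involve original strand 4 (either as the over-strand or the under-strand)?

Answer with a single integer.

Gen 1: crossing 3x4. Involves strand 4? yes. Count so far: 1
Gen 2: crossing 4x3. Involves strand 4? yes. Count so far: 2
Gen 3: crossing 1x2. Involves strand 4? no. Count so far: 2
Gen 4: crossing 3x4. Involves strand 4? yes. Count so far: 3
Gen 5: crossing 2x1. Involves strand 4? no. Count so far: 3
Gen 6: crossing 2x4. Involves strand 4? yes. Count so far: 4
Gen 7: crossing 1x4. Involves strand 4? yes. Count so far: 5
Gen 8: crossing 2x3. Involves strand 4? no. Count so far: 5
Gen 9: crossing 3x2. Involves strand 4? no. Count so far: 5
Gen 10: crossing 4x1. Involves strand 4? yes. Count so far: 6
Gen 11: crossing 1x4. Involves strand 4? yes. Count so far: 7
Gen 12: crossing 4x1. Involves strand 4? yes. Count so far: 8

Answer: 8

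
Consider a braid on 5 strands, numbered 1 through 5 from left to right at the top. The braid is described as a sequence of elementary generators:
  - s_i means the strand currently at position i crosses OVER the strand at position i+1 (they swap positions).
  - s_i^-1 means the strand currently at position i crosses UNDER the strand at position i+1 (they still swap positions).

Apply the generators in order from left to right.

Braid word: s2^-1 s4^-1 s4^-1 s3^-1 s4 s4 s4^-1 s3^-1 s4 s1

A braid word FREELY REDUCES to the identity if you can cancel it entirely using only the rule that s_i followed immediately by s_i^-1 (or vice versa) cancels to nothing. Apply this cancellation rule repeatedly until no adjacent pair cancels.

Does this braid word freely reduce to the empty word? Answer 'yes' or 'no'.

Gen 1 (s2^-1): push. Stack: [s2^-1]
Gen 2 (s4^-1): push. Stack: [s2^-1 s4^-1]
Gen 3 (s4^-1): push. Stack: [s2^-1 s4^-1 s4^-1]
Gen 4 (s3^-1): push. Stack: [s2^-1 s4^-1 s4^-1 s3^-1]
Gen 5 (s4): push. Stack: [s2^-1 s4^-1 s4^-1 s3^-1 s4]
Gen 6 (s4): push. Stack: [s2^-1 s4^-1 s4^-1 s3^-1 s4 s4]
Gen 7 (s4^-1): cancels prior s4. Stack: [s2^-1 s4^-1 s4^-1 s3^-1 s4]
Gen 8 (s3^-1): push. Stack: [s2^-1 s4^-1 s4^-1 s3^-1 s4 s3^-1]
Gen 9 (s4): push. Stack: [s2^-1 s4^-1 s4^-1 s3^-1 s4 s3^-1 s4]
Gen 10 (s1): push. Stack: [s2^-1 s4^-1 s4^-1 s3^-1 s4 s3^-1 s4 s1]
Reduced word: s2^-1 s4^-1 s4^-1 s3^-1 s4 s3^-1 s4 s1

Answer: no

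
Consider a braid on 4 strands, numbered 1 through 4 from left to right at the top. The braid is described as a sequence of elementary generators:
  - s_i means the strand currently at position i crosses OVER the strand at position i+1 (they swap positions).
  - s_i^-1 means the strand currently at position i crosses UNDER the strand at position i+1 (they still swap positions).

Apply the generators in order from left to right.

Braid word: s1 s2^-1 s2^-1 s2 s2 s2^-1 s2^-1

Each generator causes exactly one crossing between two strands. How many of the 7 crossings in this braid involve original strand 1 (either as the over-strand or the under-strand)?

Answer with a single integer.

Answer: 7

Derivation:
Gen 1: crossing 1x2. Involves strand 1? yes. Count so far: 1
Gen 2: crossing 1x3. Involves strand 1? yes. Count so far: 2
Gen 3: crossing 3x1. Involves strand 1? yes. Count so far: 3
Gen 4: crossing 1x3. Involves strand 1? yes. Count so far: 4
Gen 5: crossing 3x1. Involves strand 1? yes. Count so far: 5
Gen 6: crossing 1x3. Involves strand 1? yes. Count so far: 6
Gen 7: crossing 3x1. Involves strand 1? yes. Count so far: 7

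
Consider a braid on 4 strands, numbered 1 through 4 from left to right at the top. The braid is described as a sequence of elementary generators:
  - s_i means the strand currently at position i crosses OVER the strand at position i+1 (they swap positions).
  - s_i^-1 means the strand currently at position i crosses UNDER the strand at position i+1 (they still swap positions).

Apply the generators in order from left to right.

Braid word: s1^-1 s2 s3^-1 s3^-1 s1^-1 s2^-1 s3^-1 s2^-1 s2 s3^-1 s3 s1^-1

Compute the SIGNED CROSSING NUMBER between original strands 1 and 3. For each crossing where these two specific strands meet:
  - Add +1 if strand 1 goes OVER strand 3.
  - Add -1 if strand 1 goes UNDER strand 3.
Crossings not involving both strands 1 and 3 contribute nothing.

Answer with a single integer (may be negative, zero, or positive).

Answer: 2

Derivation:
Gen 1: crossing 1x2. Both 1&3? no. Sum: 0
Gen 2: 1 over 3. Both 1&3? yes. Contrib: +1. Sum: 1
Gen 3: crossing 1x4. Both 1&3? no. Sum: 1
Gen 4: crossing 4x1. Both 1&3? no. Sum: 1
Gen 5: crossing 2x3. Both 1&3? no. Sum: 1
Gen 6: crossing 2x1. Both 1&3? no. Sum: 1
Gen 7: crossing 2x4. Both 1&3? no. Sum: 1
Gen 8: crossing 1x4. Both 1&3? no. Sum: 1
Gen 9: crossing 4x1. Both 1&3? no. Sum: 1
Gen 10: crossing 4x2. Both 1&3? no. Sum: 1
Gen 11: crossing 2x4. Both 1&3? no. Sum: 1
Gen 12: 3 under 1. Both 1&3? yes. Contrib: +1. Sum: 2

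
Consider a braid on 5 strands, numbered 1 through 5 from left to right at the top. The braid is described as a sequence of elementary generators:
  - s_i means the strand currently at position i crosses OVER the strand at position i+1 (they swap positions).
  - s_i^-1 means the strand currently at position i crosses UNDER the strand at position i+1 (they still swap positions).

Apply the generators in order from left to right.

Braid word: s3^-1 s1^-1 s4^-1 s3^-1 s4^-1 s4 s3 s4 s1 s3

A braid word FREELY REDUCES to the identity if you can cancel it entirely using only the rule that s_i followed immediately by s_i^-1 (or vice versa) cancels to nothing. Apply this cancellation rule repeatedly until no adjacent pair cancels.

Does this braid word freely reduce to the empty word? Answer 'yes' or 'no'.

Gen 1 (s3^-1): push. Stack: [s3^-1]
Gen 2 (s1^-1): push. Stack: [s3^-1 s1^-1]
Gen 3 (s4^-1): push. Stack: [s3^-1 s1^-1 s4^-1]
Gen 4 (s3^-1): push. Stack: [s3^-1 s1^-1 s4^-1 s3^-1]
Gen 5 (s4^-1): push. Stack: [s3^-1 s1^-1 s4^-1 s3^-1 s4^-1]
Gen 6 (s4): cancels prior s4^-1. Stack: [s3^-1 s1^-1 s4^-1 s3^-1]
Gen 7 (s3): cancels prior s3^-1. Stack: [s3^-1 s1^-1 s4^-1]
Gen 8 (s4): cancels prior s4^-1. Stack: [s3^-1 s1^-1]
Gen 9 (s1): cancels prior s1^-1. Stack: [s3^-1]
Gen 10 (s3): cancels prior s3^-1. Stack: []
Reduced word: (empty)

Answer: yes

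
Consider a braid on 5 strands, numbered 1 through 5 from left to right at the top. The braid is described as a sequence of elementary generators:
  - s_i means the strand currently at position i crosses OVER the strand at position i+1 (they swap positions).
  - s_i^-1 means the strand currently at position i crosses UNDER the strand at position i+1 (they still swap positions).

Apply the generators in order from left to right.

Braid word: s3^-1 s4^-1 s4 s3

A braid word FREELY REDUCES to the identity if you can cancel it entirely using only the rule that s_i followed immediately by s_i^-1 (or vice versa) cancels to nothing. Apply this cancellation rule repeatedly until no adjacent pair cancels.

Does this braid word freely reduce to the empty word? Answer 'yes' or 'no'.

Answer: yes

Derivation:
Gen 1 (s3^-1): push. Stack: [s3^-1]
Gen 2 (s4^-1): push. Stack: [s3^-1 s4^-1]
Gen 3 (s4): cancels prior s4^-1. Stack: [s3^-1]
Gen 4 (s3): cancels prior s3^-1. Stack: []
Reduced word: (empty)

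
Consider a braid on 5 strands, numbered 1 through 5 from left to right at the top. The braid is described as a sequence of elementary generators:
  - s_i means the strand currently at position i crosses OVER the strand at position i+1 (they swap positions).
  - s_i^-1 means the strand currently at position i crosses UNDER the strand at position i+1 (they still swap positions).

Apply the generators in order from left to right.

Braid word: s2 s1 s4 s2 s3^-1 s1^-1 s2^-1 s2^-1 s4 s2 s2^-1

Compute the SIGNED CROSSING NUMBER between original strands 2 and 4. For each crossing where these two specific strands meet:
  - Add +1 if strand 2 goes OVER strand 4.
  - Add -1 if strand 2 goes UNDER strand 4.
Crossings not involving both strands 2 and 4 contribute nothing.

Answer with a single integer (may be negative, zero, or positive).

Gen 1: crossing 2x3. Both 2&4? no. Sum: 0
Gen 2: crossing 1x3. Both 2&4? no. Sum: 0
Gen 3: crossing 4x5. Both 2&4? no. Sum: 0
Gen 4: crossing 1x2. Both 2&4? no. Sum: 0
Gen 5: crossing 1x5. Both 2&4? no. Sum: 0
Gen 6: crossing 3x2. Both 2&4? no. Sum: 0
Gen 7: crossing 3x5. Both 2&4? no. Sum: 0
Gen 8: crossing 5x3. Both 2&4? no. Sum: 0
Gen 9: crossing 1x4. Both 2&4? no. Sum: 0
Gen 10: crossing 3x5. Both 2&4? no. Sum: 0
Gen 11: crossing 5x3. Both 2&4? no. Sum: 0

Answer: 0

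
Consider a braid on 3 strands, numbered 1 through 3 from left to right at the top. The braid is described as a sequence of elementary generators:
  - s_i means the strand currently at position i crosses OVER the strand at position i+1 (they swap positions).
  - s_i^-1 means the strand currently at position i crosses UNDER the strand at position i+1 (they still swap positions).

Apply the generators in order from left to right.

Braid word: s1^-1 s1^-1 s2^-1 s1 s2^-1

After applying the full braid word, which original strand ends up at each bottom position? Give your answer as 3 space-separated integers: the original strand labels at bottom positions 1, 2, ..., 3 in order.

Gen 1 (s1^-1): strand 1 crosses under strand 2. Perm now: [2 1 3]
Gen 2 (s1^-1): strand 2 crosses under strand 1. Perm now: [1 2 3]
Gen 3 (s2^-1): strand 2 crosses under strand 3. Perm now: [1 3 2]
Gen 4 (s1): strand 1 crosses over strand 3. Perm now: [3 1 2]
Gen 5 (s2^-1): strand 1 crosses under strand 2. Perm now: [3 2 1]

Answer: 3 2 1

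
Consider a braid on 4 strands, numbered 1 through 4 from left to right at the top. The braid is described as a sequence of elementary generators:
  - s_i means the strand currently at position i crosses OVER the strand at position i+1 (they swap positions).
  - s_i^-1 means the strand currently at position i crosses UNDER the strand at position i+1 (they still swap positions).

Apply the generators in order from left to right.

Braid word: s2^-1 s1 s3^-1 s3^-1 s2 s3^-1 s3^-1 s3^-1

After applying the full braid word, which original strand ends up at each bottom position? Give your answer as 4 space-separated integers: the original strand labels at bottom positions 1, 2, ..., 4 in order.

Gen 1 (s2^-1): strand 2 crosses under strand 3. Perm now: [1 3 2 4]
Gen 2 (s1): strand 1 crosses over strand 3. Perm now: [3 1 2 4]
Gen 3 (s3^-1): strand 2 crosses under strand 4. Perm now: [3 1 4 2]
Gen 4 (s3^-1): strand 4 crosses under strand 2. Perm now: [3 1 2 4]
Gen 5 (s2): strand 1 crosses over strand 2. Perm now: [3 2 1 4]
Gen 6 (s3^-1): strand 1 crosses under strand 4. Perm now: [3 2 4 1]
Gen 7 (s3^-1): strand 4 crosses under strand 1. Perm now: [3 2 1 4]
Gen 8 (s3^-1): strand 1 crosses under strand 4. Perm now: [3 2 4 1]

Answer: 3 2 4 1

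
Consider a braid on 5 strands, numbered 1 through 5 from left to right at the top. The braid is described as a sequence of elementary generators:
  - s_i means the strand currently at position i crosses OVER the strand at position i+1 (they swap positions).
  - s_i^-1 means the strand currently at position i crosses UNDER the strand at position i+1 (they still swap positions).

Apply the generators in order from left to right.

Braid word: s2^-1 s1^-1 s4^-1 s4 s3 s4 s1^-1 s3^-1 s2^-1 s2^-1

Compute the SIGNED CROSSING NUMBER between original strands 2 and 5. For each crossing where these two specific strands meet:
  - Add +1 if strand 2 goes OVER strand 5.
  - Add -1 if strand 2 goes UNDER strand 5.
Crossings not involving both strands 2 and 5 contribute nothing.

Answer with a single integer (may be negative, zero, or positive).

Gen 1: crossing 2x3. Both 2&5? no. Sum: 0
Gen 2: crossing 1x3. Both 2&5? no. Sum: 0
Gen 3: crossing 4x5. Both 2&5? no. Sum: 0
Gen 4: crossing 5x4. Both 2&5? no. Sum: 0
Gen 5: crossing 2x4. Both 2&5? no. Sum: 0
Gen 6: 2 over 5. Both 2&5? yes. Contrib: +1. Sum: 1
Gen 7: crossing 3x1. Both 2&5? no. Sum: 1
Gen 8: crossing 4x5. Both 2&5? no. Sum: 1
Gen 9: crossing 3x5. Both 2&5? no. Sum: 1
Gen 10: crossing 5x3. Both 2&5? no. Sum: 1

Answer: 1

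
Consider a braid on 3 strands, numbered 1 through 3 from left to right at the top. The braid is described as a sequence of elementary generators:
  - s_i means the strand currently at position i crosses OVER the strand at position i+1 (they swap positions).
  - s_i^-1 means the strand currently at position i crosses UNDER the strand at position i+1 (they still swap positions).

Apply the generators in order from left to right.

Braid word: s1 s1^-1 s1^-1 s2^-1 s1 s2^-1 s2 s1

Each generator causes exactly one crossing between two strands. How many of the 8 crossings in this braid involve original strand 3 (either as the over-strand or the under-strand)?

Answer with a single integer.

Answer: 3

Derivation:
Gen 1: crossing 1x2. Involves strand 3? no. Count so far: 0
Gen 2: crossing 2x1. Involves strand 3? no. Count so far: 0
Gen 3: crossing 1x2. Involves strand 3? no. Count so far: 0
Gen 4: crossing 1x3. Involves strand 3? yes. Count so far: 1
Gen 5: crossing 2x3. Involves strand 3? yes. Count so far: 2
Gen 6: crossing 2x1. Involves strand 3? no. Count so far: 2
Gen 7: crossing 1x2. Involves strand 3? no. Count so far: 2
Gen 8: crossing 3x2. Involves strand 3? yes. Count so far: 3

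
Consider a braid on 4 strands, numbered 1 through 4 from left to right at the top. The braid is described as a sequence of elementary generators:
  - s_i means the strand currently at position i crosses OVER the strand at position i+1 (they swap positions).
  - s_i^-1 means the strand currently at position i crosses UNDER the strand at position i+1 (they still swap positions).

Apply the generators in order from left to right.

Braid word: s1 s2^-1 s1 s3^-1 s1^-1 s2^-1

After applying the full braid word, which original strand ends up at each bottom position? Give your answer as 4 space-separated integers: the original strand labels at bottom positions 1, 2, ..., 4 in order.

Answer: 2 4 3 1

Derivation:
Gen 1 (s1): strand 1 crosses over strand 2. Perm now: [2 1 3 4]
Gen 2 (s2^-1): strand 1 crosses under strand 3. Perm now: [2 3 1 4]
Gen 3 (s1): strand 2 crosses over strand 3. Perm now: [3 2 1 4]
Gen 4 (s3^-1): strand 1 crosses under strand 4. Perm now: [3 2 4 1]
Gen 5 (s1^-1): strand 3 crosses under strand 2. Perm now: [2 3 4 1]
Gen 6 (s2^-1): strand 3 crosses under strand 4. Perm now: [2 4 3 1]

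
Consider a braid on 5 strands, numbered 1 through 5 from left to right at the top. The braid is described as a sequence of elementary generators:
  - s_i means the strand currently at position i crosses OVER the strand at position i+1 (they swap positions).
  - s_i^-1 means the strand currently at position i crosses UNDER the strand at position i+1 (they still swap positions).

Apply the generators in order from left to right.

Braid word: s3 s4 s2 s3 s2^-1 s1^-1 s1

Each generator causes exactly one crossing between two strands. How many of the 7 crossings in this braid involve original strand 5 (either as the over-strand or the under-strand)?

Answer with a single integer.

Gen 1: crossing 3x4. Involves strand 5? no. Count so far: 0
Gen 2: crossing 3x5. Involves strand 5? yes. Count so far: 1
Gen 3: crossing 2x4. Involves strand 5? no. Count so far: 1
Gen 4: crossing 2x5. Involves strand 5? yes. Count so far: 2
Gen 5: crossing 4x5. Involves strand 5? yes. Count so far: 3
Gen 6: crossing 1x5. Involves strand 5? yes. Count so far: 4
Gen 7: crossing 5x1. Involves strand 5? yes. Count so far: 5

Answer: 5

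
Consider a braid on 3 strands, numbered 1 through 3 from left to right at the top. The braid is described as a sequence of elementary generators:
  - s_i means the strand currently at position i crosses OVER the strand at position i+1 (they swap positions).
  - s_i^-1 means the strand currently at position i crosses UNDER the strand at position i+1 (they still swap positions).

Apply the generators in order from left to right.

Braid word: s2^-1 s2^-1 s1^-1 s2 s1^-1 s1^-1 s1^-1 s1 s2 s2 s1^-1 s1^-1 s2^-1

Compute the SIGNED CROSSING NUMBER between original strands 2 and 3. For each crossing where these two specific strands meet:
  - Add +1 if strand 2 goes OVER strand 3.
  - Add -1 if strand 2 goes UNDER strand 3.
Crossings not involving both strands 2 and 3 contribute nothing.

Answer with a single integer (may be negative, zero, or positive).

Gen 1: 2 under 3. Both 2&3? yes. Contrib: -1. Sum: -1
Gen 2: 3 under 2. Both 2&3? yes. Contrib: +1. Sum: 0
Gen 3: crossing 1x2. Both 2&3? no. Sum: 0
Gen 4: crossing 1x3. Both 2&3? no. Sum: 0
Gen 5: 2 under 3. Both 2&3? yes. Contrib: -1. Sum: -1
Gen 6: 3 under 2. Both 2&3? yes. Contrib: +1. Sum: 0
Gen 7: 2 under 3. Both 2&3? yes. Contrib: -1. Sum: -1
Gen 8: 3 over 2. Both 2&3? yes. Contrib: -1. Sum: -2
Gen 9: crossing 3x1. Both 2&3? no. Sum: -2
Gen 10: crossing 1x3. Both 2&3? no. Sum: -2
Gen 11: 2 under 3. Both 2&3? yes. Contrib: -1. Sum: -3
Gen 12: 3 under 2. Both 2&3? yes. Contrib: +1. Sum: -2
Gen 13: crossing 3x1. Both 2&3? no. Sum: -2

Answer: -2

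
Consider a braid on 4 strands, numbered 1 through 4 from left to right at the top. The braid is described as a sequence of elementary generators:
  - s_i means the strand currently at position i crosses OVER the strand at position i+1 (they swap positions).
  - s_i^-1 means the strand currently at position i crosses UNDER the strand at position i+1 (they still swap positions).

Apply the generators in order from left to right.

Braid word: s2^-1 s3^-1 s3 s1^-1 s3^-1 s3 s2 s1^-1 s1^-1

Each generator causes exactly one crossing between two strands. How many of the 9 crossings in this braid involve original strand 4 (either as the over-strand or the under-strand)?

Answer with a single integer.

Answer: 4

Derivation:
Gen 1: crossing 2x3. Involves strand 4? no. Count so far: 0
Gen 2: crossing 2x4. Involves strand 4? yes. Count so far: 1
Gen 3: crossing 4x2. Involves strand 4? yes. Count so far: 2
Gen 4: crossing 1x3. Involves strand 4? no. Count so far: 2
Gen 5: crossing 2x4. Involves strand 4? yes. Count so far: 3
Gen 6: crossing 4x2. Involves strand 4? yes. Count so far: 4
Gen 7: crossing 1x2. Involves strand 4? no. Count so far: 4
Gen 8: crossing 3x2. Involves strand 4? no. Count so far: 4
Gen 9: crossing 2x3. Involves strand 4? no. Count so far: 4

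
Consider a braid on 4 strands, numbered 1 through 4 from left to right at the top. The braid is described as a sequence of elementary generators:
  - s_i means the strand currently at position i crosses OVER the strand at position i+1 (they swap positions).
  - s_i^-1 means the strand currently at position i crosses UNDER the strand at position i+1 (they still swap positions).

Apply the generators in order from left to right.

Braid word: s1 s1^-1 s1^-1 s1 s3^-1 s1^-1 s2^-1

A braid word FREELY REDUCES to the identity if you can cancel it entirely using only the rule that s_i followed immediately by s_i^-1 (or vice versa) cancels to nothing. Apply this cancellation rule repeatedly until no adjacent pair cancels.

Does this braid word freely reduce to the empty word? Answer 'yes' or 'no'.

Gen 1 (s1): push. Stack: [s1]
Gen 2 (s1^-1): cancels prior s1. Stack: []
Gen 3 (s1^-1): push. Stack: [s1^-1]
Gen 4 (s1): cancels prior s1^-1. Stack: []
Gen 5 (s3^-1): push. Stack: [s3^-1]
Gen 6 (s1^-1): push. Stack: [s3^-1 s1^-1]
Gen 7 (s2^-1): push. Stack: [s3^-1 s1^-1 s2^-1]
Reduced word: s3^-1 s1^-1 s2^-1

Answer: no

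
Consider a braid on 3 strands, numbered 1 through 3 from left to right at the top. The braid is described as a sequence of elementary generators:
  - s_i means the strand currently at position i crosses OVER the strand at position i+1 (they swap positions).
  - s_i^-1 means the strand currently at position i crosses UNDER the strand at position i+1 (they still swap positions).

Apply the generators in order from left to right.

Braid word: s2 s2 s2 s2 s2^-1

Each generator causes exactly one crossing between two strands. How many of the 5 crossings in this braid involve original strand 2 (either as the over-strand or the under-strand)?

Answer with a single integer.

Gen 1: crossing 2x3. Involves strand 2? yes. Count so far: 1
Gen 2: crossing 3x2. Involves strand 2? yes. Count so far: 2
Gen 3: crossing 2x3. Involves strand 2? yes. Count so far: 3
Gen 4: crossing 3x2. Involves strand 2? yes. Count so far: 4
Gen 5: crossing 2x3. Involves strand 2? yes. Count so far: 5

Answer: 5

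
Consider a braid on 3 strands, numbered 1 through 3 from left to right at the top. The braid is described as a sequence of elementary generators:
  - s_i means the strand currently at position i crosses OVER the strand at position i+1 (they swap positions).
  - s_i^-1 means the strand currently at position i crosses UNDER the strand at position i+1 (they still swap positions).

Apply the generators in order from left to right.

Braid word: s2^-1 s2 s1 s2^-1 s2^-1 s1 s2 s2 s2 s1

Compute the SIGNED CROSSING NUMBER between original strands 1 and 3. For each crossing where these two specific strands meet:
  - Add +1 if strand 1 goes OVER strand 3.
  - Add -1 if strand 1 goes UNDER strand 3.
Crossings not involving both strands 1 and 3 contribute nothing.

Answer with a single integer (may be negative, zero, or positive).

Answer: 1

Derivation:
Gen 1: crossing 2x3. Both 1&3? no. Sum: 0
Gen 2: crossing 3x2. Both 1&3? no. Sum: 0
Gen 3: crossing 1x2. Both 1&3? no. Sum: 0
Gen 4: 1 under 3. Both 1&3? yes. Contrib: -1. Sum: -1
Gen 5: 3 under 1. Both 1&3? yes. Contrib: +1. Sum: 0
Gen 6: crossing 2x1. Both 1&3? no. Sum: 0
Gen 7: crossing 2x3. Both 1&3? no. Sum: 0
Gen 8: crossing 3x2. Both 1&3? no. Sum: 0
Gen 9: crossing 2x3. Both 1&3? no. Sum: 0
Gen 10: 1 over 3. Both 1&3? yes. Contrib: +1. Sum: 1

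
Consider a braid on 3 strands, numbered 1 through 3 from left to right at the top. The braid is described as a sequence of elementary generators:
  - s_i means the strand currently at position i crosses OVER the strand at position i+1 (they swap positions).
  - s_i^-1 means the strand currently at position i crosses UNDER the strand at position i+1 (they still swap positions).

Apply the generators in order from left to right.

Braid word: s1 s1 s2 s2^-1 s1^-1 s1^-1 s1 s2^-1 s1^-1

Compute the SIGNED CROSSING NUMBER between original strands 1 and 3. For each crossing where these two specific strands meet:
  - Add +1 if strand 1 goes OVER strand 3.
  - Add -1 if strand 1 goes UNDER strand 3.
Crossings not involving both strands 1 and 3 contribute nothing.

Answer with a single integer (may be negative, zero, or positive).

Answer: -1

Derivation:
Gen 1: crossing 1x2. Both 1&3? no. Sum: 0
Gen 2: crossing 2x1. Both 1&3? no. Sum: 0
Gen 3: crossing 2x3. Both 1&3? no. Sum: 0
Gen 4: crossing 3x2. Both 1&3? no. Sum: 0
Gen 5: crossing 1x2. Both 1&3? no. Sum: 0
Gen 6: crossing 2x1. Both 1&3? no. Sum: 0
Gen 7: crossing 1x2. Both 1&3? no. Sum: 0
Gen 8: 1 under 3. Both 1&3? yes. Contrib: -1. Sum: -1
Gen 9: crossing 2x3. Both 1&3? no. Sum: -1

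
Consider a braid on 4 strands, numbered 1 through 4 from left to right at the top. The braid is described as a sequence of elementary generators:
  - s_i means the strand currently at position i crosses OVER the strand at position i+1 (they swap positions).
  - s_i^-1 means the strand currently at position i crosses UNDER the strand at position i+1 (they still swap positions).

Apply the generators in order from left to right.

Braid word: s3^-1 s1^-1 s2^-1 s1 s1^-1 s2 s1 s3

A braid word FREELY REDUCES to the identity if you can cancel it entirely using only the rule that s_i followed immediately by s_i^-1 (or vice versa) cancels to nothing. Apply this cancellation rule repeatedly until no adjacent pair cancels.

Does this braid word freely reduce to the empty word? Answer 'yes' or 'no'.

Answer: yes

Derivation:
Gen 1 (s3^-1): push. Stack: [s3^-1]
Gen 2 (s1^-1): push. Stack: [s3^-1 s1^-1]
Gen 3 (s2^-1): push. Stack: [s3^-1 s1^-1 s2^-1]
Gen 4 (s1): push. Stack: [s3^-1 s1^-1 s2^-1 s1]
Gen 5 (s1^-1): cancels prior s1. Stack: [s3^-1 s1^-1 s2^-1]
Gen 6 (s2): cancels prior s2^-1. Stack: [s3^-1 s1^-1]
Gen 7 (s1): cancels prior s1^-1. Stack: [s3^-1]
Gen 8 (s3): cancels prior s3^-1. Stack: []
Reduced word: (empty)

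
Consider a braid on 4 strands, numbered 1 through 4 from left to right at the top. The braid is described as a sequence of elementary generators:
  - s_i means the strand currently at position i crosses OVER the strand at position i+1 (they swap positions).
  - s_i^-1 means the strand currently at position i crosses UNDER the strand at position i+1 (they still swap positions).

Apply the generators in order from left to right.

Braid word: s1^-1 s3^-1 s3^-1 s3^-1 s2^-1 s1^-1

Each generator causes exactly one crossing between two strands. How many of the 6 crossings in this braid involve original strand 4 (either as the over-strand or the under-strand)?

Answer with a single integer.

Gen 1: crossing 1x2. Involves strand 4? no. Count so far: 0
Gen 2: crossing 3x4. Involves strand 4? yes. Count so far: 1
Gen 3: crossing 4x3. Involves strand 4? yes. Count so far: 2
Gen 4: crossing 3x4. Involves strand 4? yes. Count so far: 3
Gen 5: crossing 1x4. Involves strand 4? yes. Count so far: 4
Gen 6: crossing 2x4. Involves strand 4? yes. Count so far: 5

Answer: 5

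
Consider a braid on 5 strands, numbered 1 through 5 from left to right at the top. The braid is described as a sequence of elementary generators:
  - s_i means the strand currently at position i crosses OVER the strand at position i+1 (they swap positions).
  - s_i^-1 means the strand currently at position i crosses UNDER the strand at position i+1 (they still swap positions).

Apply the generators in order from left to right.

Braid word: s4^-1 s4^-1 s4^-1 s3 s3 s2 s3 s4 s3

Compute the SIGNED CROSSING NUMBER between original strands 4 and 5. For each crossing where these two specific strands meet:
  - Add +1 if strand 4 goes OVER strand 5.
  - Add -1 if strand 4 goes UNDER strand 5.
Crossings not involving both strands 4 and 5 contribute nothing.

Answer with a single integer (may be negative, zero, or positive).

Answer: -2

Derivation:
Gen 1: 4 under 5. Both 4&5? yes. Contrib: -1. Sum: -1
Gen 2: 5 under 4. Both 4&5? yes. Contrib: +1. Sum: 0
Gen 3: 4 under 5. Both 4&5? yes. Contrib: -1. Sum: -1
Gen 4: crossing 3x5. Both 4&5? no. Sum: -1
Gen 5: crossing 5x3. Both 4&5? no. Sum: -1
Gen 6: crossing 2x3. Both 4&5? no. Sum: -1
Gen 7: crossing 2x5. Both 4&5? no. Sum: -1
Gen 8: crossing 2x4. Both 4&5? no. Sum: -1
Gen 9: 5 over 4. Both 4&5? yes. Contrib: -1. Sum: -2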